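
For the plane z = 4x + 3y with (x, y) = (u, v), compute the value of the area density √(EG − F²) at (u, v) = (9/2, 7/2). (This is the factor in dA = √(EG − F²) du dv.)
√(EG − F²)|_{(9/2, 7/2)} = sqrt(26)

E = 17, F = 12, G = 10, so EG − F² = 26. Taking the positive square root: √(EG − F²) = sqrt(26). At (u, v) = (9/2, 7/2): sqrt(26).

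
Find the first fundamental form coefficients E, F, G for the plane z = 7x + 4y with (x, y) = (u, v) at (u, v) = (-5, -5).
E = 50;  F = 28;  G = 17

Partials: r_u = (1, 0, 7), r_v = (0, 1, 4). As functions of (u, v):
  E = r_u · r_u = 50,
  F = r_u · r_v = 28,
  G = r_v · r_v = 17.
Evaluating at (u, v) = (-5, -5): E = 50, F = 28, G = 17.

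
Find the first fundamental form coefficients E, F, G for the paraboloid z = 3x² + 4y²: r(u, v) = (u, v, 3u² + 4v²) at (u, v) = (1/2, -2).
E = 10;  F = -48;  G = 257

Partials: r_u = (1, 0, 6*u), r_v = (0, 1, 8*v). As functions of (u, v):
  E = r_u · r_u = 36*u^2 + 1,
  F = r_u · r_v = 48*u*v,
  G = r_v · r_v = 64*v^2 + 1.
Evaluating at (u, v) = (1/2, -2): E = 10, F = -48, G = 257.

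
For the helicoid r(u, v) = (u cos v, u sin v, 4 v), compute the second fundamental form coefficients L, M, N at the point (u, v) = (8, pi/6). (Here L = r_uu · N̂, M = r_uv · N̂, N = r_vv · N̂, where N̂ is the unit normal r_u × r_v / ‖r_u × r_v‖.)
L = 0;  M = -sqrt(5)/5;  N = 0

Compute the unit normal N̂(u, v) = (4*sin(v)/sqrt(u^2 + 16), -4*cos(v)/sqrt(u^2 + 16), u/sqrt(u^2 + 16)), and the second partials r_uu, r_uv, r_vv. Take dot products:
  L(u, v) = r_uu · N̂ = 0,
  M(u, v) = r_uv · N̂ = -4/sqrt(u^2 + 16),
  N(u, v) = r_vv · N̂ = 0.
Evaluating at (u, v) = (8, pi/6):
  L = 0, M = -sqrt(5)/5, N = 0.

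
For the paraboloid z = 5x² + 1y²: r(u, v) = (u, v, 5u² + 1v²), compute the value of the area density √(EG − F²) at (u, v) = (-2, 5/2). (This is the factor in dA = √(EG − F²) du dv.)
√(EG − F²)|_{(-2, 5/2)} = sqrt(426)

E = 100*u^2 + 1, F = 20*u*v, G = 4*v^2 + 1, so EG − F² = 100*u^2 + 4*v^2 + 1. Taking the positive square root: √(EG − F²) = sqrt(100*u^2 + 4*v^2 + 1). At (u, v) = (-2, 5/2): sqrt(426).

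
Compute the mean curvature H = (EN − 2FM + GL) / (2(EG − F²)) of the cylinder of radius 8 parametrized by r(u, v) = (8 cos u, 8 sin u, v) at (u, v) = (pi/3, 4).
H = -1/16

With E = 64, F = 0, G = 1, L = -8, M = 0, N = 0, assemble
  H = (EN − 2FM + GL) / (2(EG − F²)) = -1/16.
At (u, v) = (pi/3, 4): H = -1/16.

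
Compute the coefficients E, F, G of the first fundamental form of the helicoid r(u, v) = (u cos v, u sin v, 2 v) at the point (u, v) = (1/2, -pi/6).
E = 1;  F = 0;  G = 17/4

Partials: r_u = (cos(v), sin(v), 0), r_v = (-u*sin(v), u*cos(v), 2). As functions of (u, v):
  E = r_u · r_u = 1,
  F = r_u · r_v = 0,
  G = r_v · r_v = u^2 + 4.
Evaluating at (u, v) = (1/2, -pi/6): E = 1, F = 0, G = 17/4.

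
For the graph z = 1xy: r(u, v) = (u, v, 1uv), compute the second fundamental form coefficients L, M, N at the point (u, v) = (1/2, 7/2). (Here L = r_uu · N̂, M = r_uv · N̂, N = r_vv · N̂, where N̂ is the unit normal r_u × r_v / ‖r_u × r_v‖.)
L = 0;  M = sqrt(6)/9;  N = 0

Compute the unit normal N̂(u, v) = (-v/sqrt(u^2 + v^2 + 1), -u/sqrt(u^2 + v^2 + 1), 1/sqrt(u^2 + v^2 + 1)), and the second partials r_uu, r_uv, r_vv. Take dot products:
  L(u, v) = r_uu · N̂ = 0,
  M(u, v) = r_uv · N̂ = 1/sqrt(u^2 + v^2 + 1),
  N(u, v) = r_vv · N̂ = 0.
Evaluating at (u, v) = (1/2, 7/2):
  L = 0, M = sqrt(6)/9, N = 0.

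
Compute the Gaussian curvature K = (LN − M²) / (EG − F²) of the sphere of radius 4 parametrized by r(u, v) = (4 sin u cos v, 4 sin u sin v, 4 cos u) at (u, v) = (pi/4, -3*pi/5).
K = 1/16

Coefficients of the first fundamental form: E = 16, F = 0, G = 16*sin(u)^2.
Coefficients of the second fundamental form: L = -4*sin(u)/Abs(sin(u)), M = 0, N = -4*sin(u)^3/Abs(sin(u)).
Assemble K = (LN − M²)/(EG − F²) = 1/16. At (u, v) = (pi/4, -3*pi/5): K = 1/16.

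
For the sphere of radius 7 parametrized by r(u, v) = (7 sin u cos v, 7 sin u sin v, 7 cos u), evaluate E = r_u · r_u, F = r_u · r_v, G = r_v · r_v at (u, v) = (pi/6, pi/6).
E = 49;  F = 0;  G = 49/4

Partials: r_u = (7*cos(u)*cos(v), 7*sin(v)*cos(u), -7*sin(u)), r_v = (-7*sin(u)*sin(v), 7*sin(u)*cos(v), 0). As functions of (u, v):
  E = r_u · r_u = 49,
  F = r_u · r_v = 0,
  G = r_v · r_v = 49*sin(u)^2.
Evaluating at (u, v) = (pi/6, pi/6): E = 49, F = 0, G = 49/4.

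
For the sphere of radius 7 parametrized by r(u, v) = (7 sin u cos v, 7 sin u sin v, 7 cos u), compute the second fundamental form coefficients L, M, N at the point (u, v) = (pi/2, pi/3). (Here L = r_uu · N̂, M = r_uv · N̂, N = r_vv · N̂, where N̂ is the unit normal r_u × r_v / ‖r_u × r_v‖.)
L = -7;  M = 0;  N = -7

Compute the unit normal N̂(u, v) = (sin(u)^2*cos(v)/Abs(sin(u)), sin(u)^2*sin(v)/Abs(sin(u)), sin(2*u)/(2*Abs(sin(u)))), and the second partials r_uu, r_uv, r_vv. Take dot products:
  L(u, v) = r_uu · N̂ = -7*sin(u)/Abs(sin(u)),
  M(u, v) = r_uv · N̂ = 0,
  N(u, v) = r_vv · N̂ = -7*sin(u)^3/Abs(sin(u)).
Evaluating at (u, v) = (pi/2, pi/3):
  L = -7, M = 0, N = -7.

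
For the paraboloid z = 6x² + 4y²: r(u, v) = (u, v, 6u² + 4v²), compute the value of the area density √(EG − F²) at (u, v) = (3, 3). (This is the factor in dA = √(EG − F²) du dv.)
√(EG − F²)|_{(3, 3)} = sqrt(1873)

E = 144*u^2 + 1, F = 96*u*v, G = 64*v^2 + 1, so EG − F² = 144*u^2 + 64*v^2 + 1. Taking the positive square root: √(EG − F²) = sqrt(144*u^2 + 64*v^2 + 1). At (u, v) = (3, 3): sqrt(1873).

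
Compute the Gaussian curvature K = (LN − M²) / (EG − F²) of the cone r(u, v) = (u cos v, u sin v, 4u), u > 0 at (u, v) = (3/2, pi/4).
K = 0

Coefficients of the first fundamental form: E = 17, F = 0, G = u^2.
Coefficients of the second fundamental form: L = 0, M = 0, N = 4*sqrt(17)*u^2/(17*Abs(u)).
Assemble K = (LN − M²)/(EG − F²) = 0. At (u, v) = (3/2, pi/4): K = 0.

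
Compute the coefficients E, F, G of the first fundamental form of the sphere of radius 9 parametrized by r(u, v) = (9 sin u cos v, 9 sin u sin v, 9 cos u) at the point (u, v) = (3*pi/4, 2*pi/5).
E = 81;  F = 0;  G = 81/2

Partials: r_u = (9*cos(u)*cos(v), 9*sin(v)*cos(u), -9*sin(u)), r_v = (-9*sin(u)*sin(v), 9*sin(u)*cos(v), 0). As functions of (u, v):
  E = r_u · r_u = 81,
  F = r_u · r_v = 0,
  G = r_v · r_v = 81*sin(u)^2.
Evaluating at (u, v) = (3*pi/4, 2*pi/5): E = 81, F = 0, G = 81/2.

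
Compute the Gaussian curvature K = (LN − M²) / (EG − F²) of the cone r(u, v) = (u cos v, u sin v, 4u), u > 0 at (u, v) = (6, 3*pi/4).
K = 0

Coefficients of the first fundamental form: E = 17, F = 0, G = u^2.
Coefficients of the second fundamental form: L = 0, M = 0, N = 4*sqrt(17)*u^2/(17*Abs(u)).
Assemble K = (LN − M²)/(EG − F²) = 0. At (u, v) = (6, 3*pi/4): K = 0.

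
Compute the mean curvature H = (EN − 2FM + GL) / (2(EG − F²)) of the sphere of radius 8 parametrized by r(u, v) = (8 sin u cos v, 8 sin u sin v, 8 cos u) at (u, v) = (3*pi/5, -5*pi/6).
H = -1/8

With E = 64, F = 0, G = 64*sin(u)^2, L = -8*sin(u)/Abs(sin(u)), M = 0, N = -8*sin(u)^3/Abs(sin(u)), assemble
  H = (EN − 2FM + GL) / (2(EG − F²)) = -sin(u)/(8*Abs(sin(u))).
At (u, v) = (3*pi/5, -5*pi/6): H = -1/8.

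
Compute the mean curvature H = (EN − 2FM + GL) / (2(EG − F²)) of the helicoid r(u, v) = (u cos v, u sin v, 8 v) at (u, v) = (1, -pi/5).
H = 0

With E = 1, F = 0, G = u^2 + 64, L = 0, M = -8/sqrt(u^2 + 64), N = 0, assemble
  H = (EN − 2FM + GL) / (2(EG − F²)) = 0.
At (u, v) = (1, -pi/5): H = 0.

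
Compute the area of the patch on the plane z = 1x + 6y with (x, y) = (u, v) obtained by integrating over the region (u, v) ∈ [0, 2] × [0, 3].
Area = 6*sqrt(38)

Area = ∫∫ √(EG − F²) du dv with √(EG − F²) = sqrt(38). Integrating over [0, 2] × [0, 3] gives 6*sqrt(38).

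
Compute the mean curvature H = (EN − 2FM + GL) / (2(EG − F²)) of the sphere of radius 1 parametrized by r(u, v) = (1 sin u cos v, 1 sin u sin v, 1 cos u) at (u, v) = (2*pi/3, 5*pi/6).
H = -1

With E = 1, F = 0, G = sin(u)^2, L = -sin(u)/Abs(sin(u)), M = 0, N = -sin(u)^3/Abs(sin(u)), assemble
  H = (EN − 2FM + GL) / (2(EG − F²)) = -sin(u)/Abs(sin(u)).
At (u, v) = (2*pi/3, 5*pi/6): H = -1.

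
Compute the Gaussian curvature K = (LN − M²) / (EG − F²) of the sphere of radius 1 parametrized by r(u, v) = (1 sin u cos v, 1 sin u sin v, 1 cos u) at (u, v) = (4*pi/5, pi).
K = 1

Coefficients of the first fundamental form: E = 1, F = 0, G = sin(u)^2.
Coefficients of the second fundamental form: L = -sin(u)/Abs(sin(u)), M = 0, N = -sin(u)^3/Abs(sin(u)).
Assemble K = (LN − M²)/(EG − F²) = 1. At (u, v) = (4*pi/5, pi): K = 1.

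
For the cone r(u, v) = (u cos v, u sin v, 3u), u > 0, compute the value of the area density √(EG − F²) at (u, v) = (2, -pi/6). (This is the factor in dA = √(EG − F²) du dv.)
√(EG − F²)|_{(2, -pi/6)} = 2*sqrt(10)

E = 10, F = 0, G = u^2, so EG − F² = 10*u^2. Taking the positive square root: √(EG − F²) = sqrt(10)*Abs(u). At (u, v) = (2, -pi/6): 2*sqrt(10).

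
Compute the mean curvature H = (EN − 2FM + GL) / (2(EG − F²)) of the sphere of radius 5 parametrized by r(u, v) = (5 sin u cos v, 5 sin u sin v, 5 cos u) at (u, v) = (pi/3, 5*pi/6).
H = -1/5

With E = 25, F = 0, G = 25*sin(u)^2, L = -5*sin(u)/Abs(sin(u)), M = 0, N = -5*sin(u)^3/Abs(sin(u)), assemble
  H = (EN − 2FM + GL) / (2(EG − F²)) = -sin(u)/(5*Abs(sin(u))).
At (u, v) = (pi/3, 5*pi/6): H = -1/5.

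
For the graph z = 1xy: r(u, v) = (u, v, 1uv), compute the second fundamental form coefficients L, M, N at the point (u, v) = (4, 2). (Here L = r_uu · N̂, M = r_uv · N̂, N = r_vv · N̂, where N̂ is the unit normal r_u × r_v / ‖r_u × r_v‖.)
L = 0;  M = sqrt(21)/21;  N = 0

Compute the unit normal N̂(u, v) = (-v/sqrt(u^2 + v^2 + 1), -u/sqrt(u^2 + v^2 + 1), 1/sqrt(u^2 + v^2 + 1)), and the second partials r_uu, r_uv, r_vv. Take dot products:
  L(u, v) = r_uu · N̂ = 0,
  M(u, v) = r_uv · N̂ = 1/sqrt(u^2 + v^2 + 1),
  N(u, v) = r_vv · N̂ = 0.
Evaluating at (u, v) = (4, 2):
  L = 0, M = sqrt(21)/21, N = 0.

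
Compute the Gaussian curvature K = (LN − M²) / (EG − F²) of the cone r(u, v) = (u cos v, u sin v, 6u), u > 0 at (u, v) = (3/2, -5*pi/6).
K = 0

Coefficients of the first fundamental form: E = 37, F = 0, G = u^2.
Coefficients of the second fundamental form: L = 0, M = 0, N = 6*sqrt(37)*u^2/(37*Abs(u)).
Assemble K = (LN − M²)/(EG − F²) = 0. At (u, v) = (3/2, -5*pi/6): K = 0.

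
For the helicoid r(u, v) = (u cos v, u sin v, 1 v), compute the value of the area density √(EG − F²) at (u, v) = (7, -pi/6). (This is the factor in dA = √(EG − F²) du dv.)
√(EG − F²)|_{(7, -pi/6)} = 5*sqrt(2)

E = 1, F = 0, G = u^2 + 1, so EG − F² = u^2 + 1. Taking the positive square root: √(EG − F²) = sqrt(u^2 + 1). At (u, v) = (7, -pi/6): 5*sqrt(2).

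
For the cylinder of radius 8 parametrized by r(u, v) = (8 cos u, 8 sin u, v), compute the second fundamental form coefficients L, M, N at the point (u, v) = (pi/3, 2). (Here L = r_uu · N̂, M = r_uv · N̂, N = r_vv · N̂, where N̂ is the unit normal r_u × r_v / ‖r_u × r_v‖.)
L = -8;  M = 0;  N = 0

Compute the unit normal N̂(u, v) = (cos(u), sin(u), 0), and the second partials r_uu, r_uv, r_vv. Take dot products:
  L(u, v) = r_uu · N̂ = -8,
  M(u, v) = r_uv · N̂ = 0,
  N(u, v) = r_vv · N̂ = 0.
Evaluating at (u, v) = (pi/3, 2):
  L = -8, M = 0, N = 0.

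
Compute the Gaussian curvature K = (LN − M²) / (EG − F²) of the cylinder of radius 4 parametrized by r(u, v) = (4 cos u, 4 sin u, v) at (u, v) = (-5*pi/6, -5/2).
K = 0

Coefficients of the first fundamental form: E = 16, F = 0, G = 1.
Coefficients of the second fundamental form: L = -4, M = 0, N = 0.
Assemble K = (LN − M²)/(EG − F²) = 0. At (u, v) = (-5*pi/6, -5/2): K = 0.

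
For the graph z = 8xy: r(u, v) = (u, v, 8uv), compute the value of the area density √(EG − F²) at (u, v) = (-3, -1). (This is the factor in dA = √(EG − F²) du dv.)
√(EG − F²)|_{(-3, -1)} = sqrt(641)

E = 64*v^2 + 1, F = 64*u*v, G = 64*u^2 + 1, so EG − F² = 64*u^2 + 64*v^2 + 1. Taking the positive square root: √(EG − F²) = sqrt(64*u^2 + 64*v^2 + 1). At (u, v) = (-3, -1): sqrt(641).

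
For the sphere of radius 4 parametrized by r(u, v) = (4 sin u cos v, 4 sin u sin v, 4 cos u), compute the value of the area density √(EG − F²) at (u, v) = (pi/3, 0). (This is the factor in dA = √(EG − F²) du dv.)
√(EG − F²)|_{(pi/3, 0)} = 8*sqrt(3)

E = 16, F = 0, G = 16*sin(u)^2, so EG − F² = 256*sin(u)^2. Taking the positive square root: √(EG − F²) = 16*Abs(sin(u)). At (u, v) = (pi/3, 0): 8*sqrt(3).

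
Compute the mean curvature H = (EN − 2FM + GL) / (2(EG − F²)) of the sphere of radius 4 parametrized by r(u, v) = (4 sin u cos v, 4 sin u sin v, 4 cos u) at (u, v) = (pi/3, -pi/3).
H = -1/4

With E = 16, F = 0, G = 16*sin(u)^2, L = -4*sin(u)/Abs(sin(u)), M = 0, N = -4*sin(u)^3/Abs(sin(u)), assemble
  H = (EN − 2FM + GL) / (2(EG − F²)) = -sin(u)/(4*Abs(sin(u))).
At (u, v) = (pi/3, -pi/3): H = -1/4.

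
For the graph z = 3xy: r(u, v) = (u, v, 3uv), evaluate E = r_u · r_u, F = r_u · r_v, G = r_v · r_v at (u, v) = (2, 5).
E = 226;  F = 90;  G = 37

Partials: r_u = (1, 0, 3*v), r_v = (0, 1, 3*u). As functions of (u, v):
  E = r_u · r_u = 9*v^2 + 1,
  F = r_u · r_v = 9*u*v,
  G = r_v · r_v = 9*u^2 + 1.
Evaluating at (u, v) = (2, 5): E = 226, F = 90, G = 37.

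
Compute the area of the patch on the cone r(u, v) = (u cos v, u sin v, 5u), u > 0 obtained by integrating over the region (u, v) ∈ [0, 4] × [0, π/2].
Area = 4*sqrt(26)*pi

Area = ∫∫ √(EG − F²) du dv with √(EG − F²) = sqrt(26)*Abs(u). Integrating over [0, 4] × [0, π/2] gives 4*sqrt(26)*pi.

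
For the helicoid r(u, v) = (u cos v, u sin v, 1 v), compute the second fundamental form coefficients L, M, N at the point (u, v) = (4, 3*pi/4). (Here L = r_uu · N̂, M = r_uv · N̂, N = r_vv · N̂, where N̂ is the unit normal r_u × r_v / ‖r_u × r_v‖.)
L = 0;  M = -sqrt(17)/17;  N = 0

Compute the unit normal N̂(u, v) = (sin(v)/sqrt(u^2 + 1), -cos(v)/sqrt(u^2 + 1), u/sqrt(u^2 + 1)), and the second partials r_uu, r_uv, r_vv. Take dot products:
  L(u, v) = r_uu · N̂ = 0,
  M(u, v) = r_uv · N̂ = -1/sqrt(u^2 + 1),
  N(u, v) = r_vv · N̂ = 0.
Evaluating at (u, v) = (4, 3*pi/4):
  L = 0, M = -sqrt(17)/17, N = 0.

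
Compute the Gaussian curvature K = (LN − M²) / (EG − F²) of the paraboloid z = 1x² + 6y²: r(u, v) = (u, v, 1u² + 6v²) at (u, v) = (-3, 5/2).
K = 24/877969

Coefficients of the first fundamental form: E = 4*u^2 + 1, F = 24*u*v, G = 144*v^2 + 1.
Coefficients of the second fundamental form: L = 2/sqrt(4*u^2 + 144*v^2 + 1), M = 0, N = 12/sqrt(4*u^2 + 144*v^2 + 1).
Assemble K = (LN − M²)/(EG − F²) = 24/(16*u^4 + 1152*u^2*v^2 + 8*u^2 + 20736*v^4 + 288*v^2 + 1). At (u, v) = (-3, 5/2): K = 24/877969.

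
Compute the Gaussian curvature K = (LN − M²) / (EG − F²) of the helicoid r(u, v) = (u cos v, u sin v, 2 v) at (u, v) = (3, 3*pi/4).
K = -4/169

Coefficients of the first fundamental form: E = 1, F = 0, G = u^2 + 4.
Coefficients of the second fundamental form: L = 0, M = -2/sqrt(u^2 + 4), N = 0.
Assemble K = (LN − M²)/(EG − F²) = -4/(u^2 + 4)^2. At (u, v) = (3, 3*pi/4): K = -4/169.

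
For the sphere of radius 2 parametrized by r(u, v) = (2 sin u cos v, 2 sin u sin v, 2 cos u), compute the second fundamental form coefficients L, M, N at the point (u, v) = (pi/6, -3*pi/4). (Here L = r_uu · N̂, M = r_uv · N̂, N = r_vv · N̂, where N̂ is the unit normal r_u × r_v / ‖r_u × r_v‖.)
L = -2;  M = 0;  N = -1/2

Compute the unit normal N̂(u, v) = (sin(u)^2*cos(v)/Abs(sin(u)), sin(u)^2*sin(v)/Abs(sin(u)), sin(2*u)/(2*Abs(sin(u)))), and the second partials r_uu, r_uv, r_vv. Take dot products:
  L(u, v) = r_uu · N̂ = -2*sin(u)/Abs(sin(u)),
  M(u, v) = r_uv · N̂ = 0,
  N(u, v) = r_vv · N̂ = -2*sin(u)^3/Abs(sin(u)).
Evaluating at (u, v) = (pi/6, -3*pi/4):
  L = -2, M = 0, N = -1/2.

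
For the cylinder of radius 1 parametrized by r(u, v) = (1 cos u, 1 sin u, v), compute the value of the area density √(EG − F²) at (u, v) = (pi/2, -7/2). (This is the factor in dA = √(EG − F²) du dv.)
√(EG − F²)|_{(pi/2, -7/2)} = 1

E = 1, F = 0, G = 1, so EG − F² = 1. Taking the positive square root: √(EG − F²) = 1. At (u, v) = (pi/2, -7/2): 1.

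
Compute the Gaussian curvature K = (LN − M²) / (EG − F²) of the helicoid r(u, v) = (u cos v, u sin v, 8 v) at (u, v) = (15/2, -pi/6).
K = -1024/231361

Coefficients of the first fundamental form: E = 1, F = 0, G = u^2 + 64.
Coefficients of the second fundamental form: L = 0, M = -8/sqrt(u^2 + 64), N = 0.
Assemble K = (LN − M²)/(EG − F²) = -64/(u^2 + 64)^2. At (u, v) = (15/2, -pi/6): K = -1024/231361.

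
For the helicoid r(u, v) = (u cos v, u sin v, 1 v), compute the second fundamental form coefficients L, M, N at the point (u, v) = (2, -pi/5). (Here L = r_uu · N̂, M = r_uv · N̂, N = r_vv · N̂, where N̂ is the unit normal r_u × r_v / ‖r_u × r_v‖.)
L = 0;  M = -sqrt(5)/5;  N = 0

Compute the unit normal N̂(u, v) = (sin(v)/sqrt(u^2 + 1), -cos(v)/sqrt(u^2 + 1), u/sqrt(u^2 + 1)), and the second partials r_uu, r_uv, r_vv. Take dot products:
  L(u, v) = r_uu · N̂ = 0,
  M(u, v) = r_uv · N̂ = -1/sqrt(u^2 + 1),
  N(u, v) = r_vv · N̂ = 0.
Evaluating at (u, v) = (2, -pi/5):
  L = 0, M = -sqrt(5)/5, N = 0.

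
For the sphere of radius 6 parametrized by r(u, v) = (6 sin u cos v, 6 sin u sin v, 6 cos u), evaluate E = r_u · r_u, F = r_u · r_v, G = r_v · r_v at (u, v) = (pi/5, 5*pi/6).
E = 36;  F = 0;  G = 45/2 - 9*sqrt(5)/2

Partials: r_u = (6*cos(u)*cos(v), 6*sin(v)*cos(u), -6*sin(u)), r_v = (-6*sin(u)*sin(v), 6*sin(u)*cos(v), 0). As functions of (u, v):
  E = r_u · r_u = 36,
  F = r_u · r_v = 0,
  G = r_v · r_v = 36*sin(u)^2.
Evaluating at (u, v) = (pi/5, 5*pi/6): E = 36, F = 0, G = 45/2 - 9*sqrt(5)/2.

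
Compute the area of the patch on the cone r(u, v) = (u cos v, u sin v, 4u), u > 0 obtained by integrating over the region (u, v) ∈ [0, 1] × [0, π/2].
Area = sqrt(17)*pi/4

Area = ∫∫ √(EG − F²) du dv with √(EG − F²) = sqrt(17)*Abs(u). Integrating over [0, 1] × [0, π/2] gives sqrt(17)*pi/4.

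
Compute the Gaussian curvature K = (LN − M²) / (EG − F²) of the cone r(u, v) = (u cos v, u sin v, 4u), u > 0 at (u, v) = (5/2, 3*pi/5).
K = 0

Coefficients of the first fundamental form: E = 17, F = 0, G = u^2.
Coefficients of the second fundamental form: L = 0, M = 0, N = 4*sqrt(17)*u^2/(17*Abs(u)).
Assemble K = (LN − M²)/(EG − F²) = 0. At (u, v) = (5/2, 3*pi/5): K = 0.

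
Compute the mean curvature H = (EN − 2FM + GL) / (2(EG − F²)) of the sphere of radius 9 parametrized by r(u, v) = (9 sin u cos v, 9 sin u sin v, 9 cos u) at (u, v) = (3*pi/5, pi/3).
H = -1/9

With E = 81, F = 0, G = 81*sin(u)^2, L = -9*sin(u)/Abs(sin(u)), M = 0, N = -9*sin(u)^3/Abs(sin(u)), assemble
  H = (EN − 2FM + GL) / (2(EG − F²)) = -sin(u)/(9*Abs(sin(u))).
At (u, v) = (3*pi/5, pi/3): H = -1/9.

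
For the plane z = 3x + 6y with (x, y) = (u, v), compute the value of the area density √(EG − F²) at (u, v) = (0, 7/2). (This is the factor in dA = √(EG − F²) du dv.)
√(EG − F²)|_{(0, 7/2)} = sqrt(46)

E = 10, F = 18, G = 37, so EG − F² = 46. Taking the positive square root: √(EG − F²) = sqrt(46). At (u, v) = (0, 7/2): sqrt(46).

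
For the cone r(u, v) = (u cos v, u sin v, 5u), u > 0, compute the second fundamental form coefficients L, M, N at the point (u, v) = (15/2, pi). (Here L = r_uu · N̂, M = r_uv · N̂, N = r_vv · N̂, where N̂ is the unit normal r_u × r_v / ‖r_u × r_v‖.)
L = 0;  M = 0;  N = 75*sqrt(26)/52

Compute the unit normal N̂(u, v) = (-5*sqrt(26)*u*cos(v)/(26*Abs(u)), -5*sqrt(26)*u*sin(v)/(26*Abs(u)), sqrt(26)*u/(26*Abs(u))), and the second partials r_uu, r_uv, r_vv. Take dot products:
  L(u, v) = r_uu · N̂ = 0,
  M(u, v) = r_uv · N̂ = 0,
  N(u, v) = r_vv · N̂ = 5*sqrt(26)*u^2/(26*Abs(u)).
Evaluating at (u, v) = (15/2, pi):
  L = 0, M = 0, N = 75*sqrt(26)/52.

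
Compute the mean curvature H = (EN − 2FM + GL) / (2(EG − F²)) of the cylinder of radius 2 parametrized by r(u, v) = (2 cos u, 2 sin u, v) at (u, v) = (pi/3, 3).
H = -1/4

With E = 4, F = 0, G = 1, L = -2, M = 0, N = 0, assemble
  H = (EN − 2FM + GL) / (2(EG − F²)) = -1/4.
At (u, v) = (pi/3, 3): H = -1/4.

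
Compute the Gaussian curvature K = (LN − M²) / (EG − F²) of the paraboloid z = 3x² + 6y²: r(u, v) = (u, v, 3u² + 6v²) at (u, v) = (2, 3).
K = 72/2076481

Coefficients of the first fundamental form: E = 36*u^2 + 1, F = 72*u*v, G = 144*v^2 + 1.
Coefficients of the second fundamental form: L = 6/sqrt(36*u^2 + 144*v^2 + 1), M = 0, N = 12/sqrt(36*u^2 + 144*v^2 + 1).
Assemble K = (LN − M²)/(EG − F²) = 72/(1296*u^4 + 10368*u^2*v^2 + 72*u^2 + 20736*v^4 + 288*v^2 + 1). At (u, v) = (2, 3): K = 72/2076481.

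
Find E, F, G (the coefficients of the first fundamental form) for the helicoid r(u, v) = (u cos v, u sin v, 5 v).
E = 1;  F = 0;  G = u^2 + 25

Compute partials: r_u = (cos(v), sin(v), 0), r_v = (-u*sin(v), u*cos(v), 5). Then
  E = r_u · r_u = 1,
  F = r_u · r_v = 0,
  G = r_v · r_v = u^2 + 25.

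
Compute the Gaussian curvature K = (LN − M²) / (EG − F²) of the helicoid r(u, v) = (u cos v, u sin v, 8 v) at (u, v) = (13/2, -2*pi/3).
K = -1024/180625

Coefficients of the first fundamental form: E = 1, F = 0, G = u^2 + 64.
Coefficients of the second fundamental form: L = 0, M = -8/sqrt(u^2 + 64), N = 0.
Assemble K = (LN − M²)/(EG − F²) = -64/(u^2 + 64)^2. At (u, v) = (13/2, -2*pi/3): K = -1024/180625.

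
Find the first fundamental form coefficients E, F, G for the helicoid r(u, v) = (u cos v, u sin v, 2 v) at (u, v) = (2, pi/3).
E = 1;  F = 0;  G = 8

Partials: r_u = (cos(v), sin(v), 0), r_v = (-u*sin(v), u*cos(v), 2). As functions of (u, v):
  E = r_u · r_u = 1,
  F = r_u · r_v = 0,
  G = r_v · r_v = u^2 + 4.
Evaluating at (u, v) = (2, pi/3): E = 1, F = 0, G = 8.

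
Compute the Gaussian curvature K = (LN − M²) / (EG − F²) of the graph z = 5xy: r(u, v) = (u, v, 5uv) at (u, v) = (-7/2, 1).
K = -400/1766241

Coefficients of the first fundamental form: E = 25*v^2 + 1, F = 25*u*v, G = 25*u^2 + 1.
Coefficients of the second fundamental form: L = 0, M = 5/sqrt(25*u^2 + 25*v^2 + 1), N = 0.
Assemble K = (LN − M²)/(EG − F²) = -25/(625*u^4 + 1250*u^2*v^2 + 50*u^2 + 625*v^4 + 50*v^2 + 1). At (u, v) = (-7/2, 1): K = -400/1766241.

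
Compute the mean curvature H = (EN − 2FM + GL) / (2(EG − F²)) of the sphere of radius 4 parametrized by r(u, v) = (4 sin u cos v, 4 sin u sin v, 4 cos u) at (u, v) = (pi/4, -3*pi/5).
H = -1/4

With E = 16, F = 0, G = 16*sin(u)^2, L = -4*sin(u)/Abs(sin(u)), M = 0, N = -4*sin(u)^3/Abs(sin(u)), assemble
  H = (EN − 2FM + GL) / (2(EG − F²)) = -sin(u)/(4*Abs(sin(u))).
At (u, v) = (pi/4, -3*pi/5): H = -1/4.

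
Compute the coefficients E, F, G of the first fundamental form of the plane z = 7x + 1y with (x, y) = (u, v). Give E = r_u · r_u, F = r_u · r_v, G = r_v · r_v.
E = 50;  F = 7;  G = 2

Compute partials: r_u = (1, 0, 7), r_v = (0, 1, 1). Then
  E = r_u · r_u = 50,
  F = r_u · r_v = 7,
  G = r_v · r_v = 2.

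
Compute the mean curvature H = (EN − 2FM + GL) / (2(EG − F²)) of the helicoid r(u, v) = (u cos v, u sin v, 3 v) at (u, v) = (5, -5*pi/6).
H = 0

With E = 1, F = 0, G = u^2 + 9, L = 0, M = -3/sqrt(u^2 + 9), N = 0, assemble
  H = (EN − 2FM + GL) / (2(EG − F²)) = 0.
At (u, v) = (5, -5*pi/6): H = 0.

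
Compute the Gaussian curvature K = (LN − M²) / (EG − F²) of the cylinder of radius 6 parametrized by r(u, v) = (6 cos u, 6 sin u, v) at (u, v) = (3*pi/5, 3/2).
K = 0

Coefficients of the first fundamental form: E = 36, F = 0, G = 1.
Coefficients of the second fundamental form: L = -6, M = 0, N = 0.
Assemble K = (LN − M²)/(EG − F²) = 0. At (u, v) = (3*pi/5, 3/2): K = 0.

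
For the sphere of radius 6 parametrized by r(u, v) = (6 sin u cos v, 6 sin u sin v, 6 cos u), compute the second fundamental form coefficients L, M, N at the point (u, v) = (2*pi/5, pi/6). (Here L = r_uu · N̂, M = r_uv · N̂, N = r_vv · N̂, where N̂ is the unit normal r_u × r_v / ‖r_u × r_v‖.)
L = -6;  M = 0;  N = -15/4 - 3*sqrt(5)/4

Compute the unit normal N̂(u, v) = (sin(u)^2*cos(v)/Abs(sin(u)), sin(u)^2*sin(v)/Abs(sin(u)), sin(2*u)/(2*Abs(sin(u)))), and the second partials r_uu, r_uv, r_vv. Take dot products:
  L(u, v) = r_uu · N̂ = -6*sin(u)/Abs(sin(u)),
  M(u, v) = r_uv · N̂ = 0,
  N(u, v) = r_vv · N̂ = -6*sin(u)^3/Abs(sin(u)).
Evaluating at (u, v) = (2*pi/5, pi/6):
  L = -6, M = 0, N = -15/4 - 3*sqrt(5)/4.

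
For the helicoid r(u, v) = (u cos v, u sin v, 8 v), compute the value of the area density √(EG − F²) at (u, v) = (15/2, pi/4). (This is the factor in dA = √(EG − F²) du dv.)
√(EG − F²)|_{(15/2, pi/4)} = sqrt(481)/2

E = 1, F = 0, G = u^2 + 64, so EG − F² = u^2 + 64. Taking the positive square root: √(EG − F²) = sqrt(u^2 + 64). At (u, v) = (15/2, pi/4): sqrt(481)/2.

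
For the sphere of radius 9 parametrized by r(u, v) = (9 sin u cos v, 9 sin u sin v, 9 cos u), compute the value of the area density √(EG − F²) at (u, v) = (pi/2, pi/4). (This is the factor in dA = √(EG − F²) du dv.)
√(EG − F²)|_{(pi/2, pi/4)} = 81

E = 81, F = 0, G = 81*sin(u)^2, so EG − F² = 6561*sin(u)^2. Taking the positive square root: √(EG − F²) = 81*Abs(sin(u)). At (u, v) = (pi/2, pi/4): 81.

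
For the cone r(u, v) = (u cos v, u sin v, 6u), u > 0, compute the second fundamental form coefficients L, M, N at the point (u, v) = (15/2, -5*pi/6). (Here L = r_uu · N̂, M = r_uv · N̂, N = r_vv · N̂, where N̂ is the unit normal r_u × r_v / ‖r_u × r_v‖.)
L = 0;  M = 0;  N = 45*sqrt(37)/37

Compute the unit normal N̂(u, v) = (-6*sqrt(37)*u*cos(v)/(37*Abs(u)), -6*sqrt(37)*u*sin(v)/(37*Abs(u)), sqrt(37)*u/(37*Abs(u))), and the second partials r_uu, r_uv, r_vv. Take dot products:
  L(u, v) = r_uu · N̂ = 0,
  M(u, v) = r_uv · N̂ = 0,
  N(u, v) = r_vv · N̂ = 6*sqrt(37)*u^2/(37*Abs(u)).
Evaluating at (u, v) = (15/2, -5*pi/6):
  L = 0, M = 0, N = 45*sqrt(37)/37.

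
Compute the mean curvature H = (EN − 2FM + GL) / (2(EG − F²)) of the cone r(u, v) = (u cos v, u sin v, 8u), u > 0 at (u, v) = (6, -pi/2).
H = 2*sqrt(65)/195

With E = 65, F = 0, G = u^2, L = 0, M = 0, N = 8*sqrt(65)*u^2/(65*Abs(u)), assemble
  H = (EN − 2FM + GL) / (2(EG − F²)) = 4*sqrt(65)/(65*Abs(u)).
At (u, v) = (6, -pi/2): H = 2*sqrt(65)/195.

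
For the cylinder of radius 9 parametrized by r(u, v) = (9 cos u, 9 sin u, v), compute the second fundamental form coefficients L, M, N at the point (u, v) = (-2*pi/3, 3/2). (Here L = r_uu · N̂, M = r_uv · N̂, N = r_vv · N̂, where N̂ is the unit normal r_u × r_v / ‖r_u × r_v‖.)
L = -9;  M = 0;  N = 0

Compute the unit normal N̂(u, v) = (cos(u), sin(u), 0), and the second partials r_uu, r_uv, r_vv. Take dot products:
  L(u, v) = r_uu · N̂ = -9,
  M(u, v) = r_uv · N̂ = 0,
  N(u, v) = r_vv · N̂ = 0.
Evaluating at (u, v) = (-2*pi/3, 3/2):
  L = -9, M = 0, N = 0.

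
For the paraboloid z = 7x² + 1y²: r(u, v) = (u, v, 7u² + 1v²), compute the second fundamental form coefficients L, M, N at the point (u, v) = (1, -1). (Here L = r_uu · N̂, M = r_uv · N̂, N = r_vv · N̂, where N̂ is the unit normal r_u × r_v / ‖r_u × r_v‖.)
L = 14*sqrt(201)/201;  M = 0;  N = 2*sqrt(201)/201

Compute the unit normal N̂(u, v) = (-14*u/sqrt(196*u^2 + 4*v^2 + 1), -2*v/sqrt(196*u^2 + 4*v^2 + 1), 1/sqrt(196*u^2 + 4*v^2 + 1)), and the second partials r_uu, r_uv, r_vv. Take dot products:
  L(u, v) = r_uu · N̂ = 14/sqrt(196*u^2 + 4*v^2 + 1),
  M(u, v) = r_uv · N̂ = 0,
  N(u, v) = r_vv · N̂ = 2/sqrt(196*u^2 + 4*v^2 + 1).
Evaluating at (u, v) = (1, -1):
  L = 14*sqrt(201)/201, M = 0, N = 2*sqrt(201)/201.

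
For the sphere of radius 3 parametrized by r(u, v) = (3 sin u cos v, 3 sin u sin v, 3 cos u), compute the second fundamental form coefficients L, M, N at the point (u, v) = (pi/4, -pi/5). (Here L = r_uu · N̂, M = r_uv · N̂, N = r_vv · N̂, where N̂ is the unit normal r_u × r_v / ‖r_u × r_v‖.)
L = -3;  M = 0;  N = -3/2

Compute the unit normal N̂(u, v) = (sin(u)^2*cos(v)/Abs(sin(u)), sin(u)^2*sin(v)/Abs(sin(u)), sin(2*u)/(2*Abs(sin(u)))), and the second partials r_uu, r_uv, r_vv. Take dot products:
  L(u, v) = r_uu · N̂ = -3*sin(u)/Abs(sin(u)),
  M(u, v) = r_uv · N̂ = 0,
  N(u, v) = r_vv · N̂ = -3*sin(u)^3/Abs(sin(u)).
Evaluating at (u, v) = (pi/4, -pi/5):
  L = -3, M = 0, N = -3/2.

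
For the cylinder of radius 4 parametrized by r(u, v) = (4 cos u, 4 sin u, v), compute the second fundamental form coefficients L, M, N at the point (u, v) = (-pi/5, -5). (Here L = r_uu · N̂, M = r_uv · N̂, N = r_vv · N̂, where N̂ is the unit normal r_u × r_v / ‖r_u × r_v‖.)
L = -4;  M = 0;  N = 0

Compute the unit normal N̂(u, v) = (cos(u), sin(u), 0), and the second partials r_uu, r_uv, r_vv. Take dot products:
  L(u, v) = r_uu · N̂ = -4,
  M(u, v) = r_uv · N̂ = 0,
  N(u, v) = r_vv · N̂ = 0.
Evaluating at (u, v) = (-pi/5, -5):
  L = -4, M = 0, N = 0.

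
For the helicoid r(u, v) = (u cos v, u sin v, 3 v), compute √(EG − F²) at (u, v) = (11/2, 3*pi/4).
√(EG − F²)|_{(11/2, 3*pi/4)} = sqrt(157)/2

E = 1, F = 0, G = u^2 + 9; EG − F² = u^2 + 9; √(EG − F²) = sqrt(u^2 + 9). At the given point: sqrt(157)/2.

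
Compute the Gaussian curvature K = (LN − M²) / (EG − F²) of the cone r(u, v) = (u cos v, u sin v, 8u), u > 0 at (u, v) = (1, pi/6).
K = 0

Coefficients of the first fundamental form: E = 65, F = 0, G = u^2.
Coefficients of the second fundamental form: L = 0, M = 0, N = 8*sqrt(65)*u^2/(65*Abs(u)).
Assemble K = (LN − M²)/(EG − F²) = 0. At (u, v) = (1, pi/6): K = 0.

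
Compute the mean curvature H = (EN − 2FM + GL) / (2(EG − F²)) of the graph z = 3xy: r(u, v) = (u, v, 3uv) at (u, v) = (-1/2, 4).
H = 432*sqrt(589)/346921

With E = 9*v^2 + 1, F = 9*u*v, G = 9*u^2 + 1, L = 0, M = 3/sqrt(9*u^2 + 9*v^2 + 1), N = 0, assemble
  H = (EN − 2FM + GL) / (2(EG − F²)) = -27*u*v/(9*u^2 + 9*v^2 + 1)^(3/2).
At (u, v) = (-1/2, 4): H = 432*sqrt(589)/346921.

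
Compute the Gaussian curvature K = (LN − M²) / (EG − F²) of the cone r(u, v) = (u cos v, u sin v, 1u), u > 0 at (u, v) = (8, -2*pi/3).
K = 0

Coefficients of the first fundamental form: E = 2, F = 0, G = u^2.
Coefficients of the second fundamental form: L = 0, M = 0, N = sqrt(2)*u^2/(2*Abs(u)).
Assemble K = (LN − M²)/(EG − F²) = 0. At (u, v) = (8, -2*pi/3): K = 0.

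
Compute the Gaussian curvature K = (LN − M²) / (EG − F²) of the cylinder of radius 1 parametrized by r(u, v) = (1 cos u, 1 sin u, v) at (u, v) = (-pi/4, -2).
K = 0

Coefficients of the first fundamental form: E = 1, F = 0, G = 1.
Coefficients of the second fundamental form: L = -1, M = 0, N = 0.
Assemble K = (LN − M²)/(EG − F²) = 0. At (u, v) = (-pi/4, -2): K = 0.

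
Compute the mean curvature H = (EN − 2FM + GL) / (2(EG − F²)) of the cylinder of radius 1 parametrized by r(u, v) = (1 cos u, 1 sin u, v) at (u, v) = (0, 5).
H = -1/2

With E = 1, F = 0, G = 1, L = -1, M = 0, N = 0, assemble
  H = (EN − 2FM + GL) / (2(EG − F²)) = -1/2.
At (u, v) = (0, 5): H = -1/2.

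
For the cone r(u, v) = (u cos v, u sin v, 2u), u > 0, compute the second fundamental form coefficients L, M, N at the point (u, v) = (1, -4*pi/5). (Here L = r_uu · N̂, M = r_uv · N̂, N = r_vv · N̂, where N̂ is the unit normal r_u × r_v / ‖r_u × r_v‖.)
L = 0;  M = 0;  N = 2*sqrt(5)/5

Compute the unit normal N̂(u, v) = (-2*sqrt(5)*u*cos(v)/(5*Abs(u)), -2*sqrt(5)*u*sin(v)/(5*Abs(u)), sqrt(5)*u/(5*Abs(u))), and the second partials r_uu, r_uv, r_vv. Take dot products:
  L(u, v) = r_uu · N̂ = 0,
  M(u, v) = r_uv · N̂ = 0,
  N(u, v) = r_vv · N̂ = 2*sqrt(5)*u^2/(5*Abs(u)).
Evaluating at (u, v) = (1, -4*pi/5):
  L = 0, M = 0, N = 2*sqrt(5)/5.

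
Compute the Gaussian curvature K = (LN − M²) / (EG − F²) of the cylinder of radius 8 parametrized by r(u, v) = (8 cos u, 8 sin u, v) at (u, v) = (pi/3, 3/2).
K = 0

Coefficients of the first fundamental form: E = 64, F = 0, G = 1.
Coefficients of the second fundamental form: L = -8, M = 0, N = 0.
Assemble K = (LN − M²)/(EG − F²) = 0. At (u, v) = (pi/3, 3/2): K = 0.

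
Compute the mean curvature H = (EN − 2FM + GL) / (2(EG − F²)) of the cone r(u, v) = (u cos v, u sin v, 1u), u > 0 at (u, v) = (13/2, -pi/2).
H = sqrt(2)/26

With E = 2, F = 0, G = u^2, L = 0, M = 0, N = sqrt(2)*u^2/(2*Abs(u)), assemble
  H = (EN − 2FM + GL) / (2(EG − F²)) = sqrt(2)/(4*Abs(u)).
At (u, v) = (13/2, -pi/2): H = sqrt(2)/26.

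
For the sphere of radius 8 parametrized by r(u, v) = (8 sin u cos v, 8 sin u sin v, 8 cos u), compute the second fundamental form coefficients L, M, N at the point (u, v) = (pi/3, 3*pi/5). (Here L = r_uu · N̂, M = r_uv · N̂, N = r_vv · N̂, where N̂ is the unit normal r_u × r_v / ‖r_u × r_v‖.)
L = -8;  M = 0;  N = -6

Compute the unit normal N̂(u, v) = (sin(u)^2*cos(v)/Abs(sin(u)), sin(u)^2*sin(v)/Abs(sin(u)), sin(2*u)/(2*Abs(sin(u)))), and the second partials r_uu, r_uv, r_vv. Take dot products:
  L(u, v) = r_uu · N̂ = -8*sin(u)/Abs(sin(u)),
  M(u, v) = r_uv · N̂ = 0,
  N(u, v) = r_vv · N̂ = -8*sin(u)^3/Abs(sin(u)).
Evaluating at (u, v) = (pi/3, 3*pi/5):
  L = -8, M = 0, N = -6.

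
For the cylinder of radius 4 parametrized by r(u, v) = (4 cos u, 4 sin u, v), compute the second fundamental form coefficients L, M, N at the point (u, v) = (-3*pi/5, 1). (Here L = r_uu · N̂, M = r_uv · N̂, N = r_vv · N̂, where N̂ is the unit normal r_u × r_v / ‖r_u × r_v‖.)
L = -4;  M = 0;  N = 0

Compute the unit normal N̂(u, v) = (cos(u), sin(u), 0), and the second partials r_uu, r_uv, r_vv. Take dot products:
  L(u, v) = r_uu · N̂ = -4,
  M(u, v) = r_uv · N̂ = 0,
  N(u, v) = r_vv · N̂ = 0.
Evaluating at (u, v) = (-3*pi/5, 1):
  L = -4, M = 0, N = 0.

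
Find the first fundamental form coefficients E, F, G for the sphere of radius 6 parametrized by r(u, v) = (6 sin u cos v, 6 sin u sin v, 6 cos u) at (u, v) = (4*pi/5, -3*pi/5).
E = 36;  F = 0;  G = 45/2 - 9*sqrt(5)/2

Partials: r_u = (6*cos(u)*cos(v), 6*sin(v)*cos(u), -6*sin(u)), r_v = (-6*sin(u)*sin(v), 6*sin(u)*cos(v), 0). As functions of (u, v):
  E = r_u · r_u = 36,
  F = r_u · r_v = 0,
  G = r_v · r_v = 36*sin(u)^2.
Evaluating at (u, v) = (4*pi/5, -3*pi/5): E = 36, F = 0, G = 45/2 - 9*sqrt(5)/2.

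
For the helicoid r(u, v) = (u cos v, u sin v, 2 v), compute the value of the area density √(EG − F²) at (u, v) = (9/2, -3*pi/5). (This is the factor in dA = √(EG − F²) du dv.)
√(EG − F²)|_{(9/2, -3*pi/5)} = sqrt(97)/2

E = 1, F = 0, G = u^2 + 4, so EG − F² = u^2 + 4. Taking the positive square root: √(EG − F²) = sqrt(u^2 + 4). At (u, v) = (9/2, -3*pi/5): sqrt(97)/2.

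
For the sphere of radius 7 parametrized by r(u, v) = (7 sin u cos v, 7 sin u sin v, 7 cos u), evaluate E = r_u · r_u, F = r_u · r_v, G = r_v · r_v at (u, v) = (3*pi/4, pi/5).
E = 49;  F = 0;  G = 49/2

Partials: r_u = (7*cos(u)*cos(v), 7*sin(v)*cos(u), -7*sin(u)), r_v = (-7*sin(u)*sin(v), 7*sin(u)*cos(v), 0). As functions of (u, v):
  E = r_u · r_u = 49,
  F = r_u · r_v = 0,
  G = r_v · r_v = 49*sin(u)^2.
Evaluating at (u, v) = (3*pi/4, pi/5): E = 49, F = 0, G = 49/2.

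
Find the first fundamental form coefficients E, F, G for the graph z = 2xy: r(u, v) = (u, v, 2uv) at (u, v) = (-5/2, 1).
E = 5;  F = -10;  G = 26

Partials: r_u = (1, 0, 2*v), r_v = (0, 1, 2*u). As functions of (u, v):
  E = r_u · r_u = 4*v^2 + 1,
  F = r_u · r_v = 4*u*v,
  G = r_v · r_v = 4*u^2 + 1.
Evaluating at (u, v) = (-5/2, 1): E = 5, F = -10, G = 26.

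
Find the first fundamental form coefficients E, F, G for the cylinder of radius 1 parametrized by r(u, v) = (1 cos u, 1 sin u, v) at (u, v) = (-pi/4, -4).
E = 1;  F = 0;  G = 1

Partials: r_u = (-sin(u), cos(u), 0), r_v = (0, 0, 1). As functions of (u, v):
  E = r_u · r_u = 1,
  F = r_u · r_v = 0,
  G = r_v · r_v = 1.
Evaluating at (u, v) = (-pi/4, -4): E = 1, F = 0, G = 1.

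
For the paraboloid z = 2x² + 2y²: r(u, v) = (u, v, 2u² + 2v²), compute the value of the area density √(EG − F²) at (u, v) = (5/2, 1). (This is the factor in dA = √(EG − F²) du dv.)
√(EG − F²)|_{(5/2, 1)} = 3*sqrt(13)

E = 16*u^2 + 1, F = 16*u*v, G = 16*v^2 + 1, so EG − F² = 16*u^2 + 16*v^2 + 1. Taking the positive square root: √(EG − F²) = sqrt(16*u^2 + 16*v^2 + 1). At (u, v) = (5/2, 1): 3*sqrt(13).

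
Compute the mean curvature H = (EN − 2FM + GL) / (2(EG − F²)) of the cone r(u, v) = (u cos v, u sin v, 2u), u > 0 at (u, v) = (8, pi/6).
H = sqrt(5)/40

With E = 5, F = 0, G = u^2, L = 0, M = 0, N = 2*sqrt(5)*u^2/(5*Abs(u)), assemble
  H = (EN − 2FM + GL) / (2(EG − F²)) = sqrt(5)/(5*Abs(u)).
At (u, v) = (8, pi/6): H = sqrt(5)/40.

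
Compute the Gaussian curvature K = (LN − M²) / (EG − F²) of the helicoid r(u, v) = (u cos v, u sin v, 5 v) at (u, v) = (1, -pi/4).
K = -25/676

Coefficients of the first fundamental form: E = 1, F = 0, G = u^2 + 25.
Coefficients of the second fundamental form: L = 0, M = -5/sqrt(u^2 + 25), N = 0.
Assemble K = (LN − M²)/(EG − F²) = -25/(u^2 + 25)^2. At (u, v) = (1, -pi/4): K = -25/676.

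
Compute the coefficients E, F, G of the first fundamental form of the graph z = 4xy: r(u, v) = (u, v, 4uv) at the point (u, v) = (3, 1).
E = 17;  F = 48;  G = 145

Partials: r_u = (1, 0, 4*v), r_v = (0, 1, 4*u). As functions of (u, v):
  E = r_u · r_u = 16*v^2 + 1,
  F = r_u · r_v = 16*u*v,
  G = r_v · r_v = 16*u^2 + 1.
Evaluating at (u, v) = (3, 1): E = 17, F = 48, G = 145.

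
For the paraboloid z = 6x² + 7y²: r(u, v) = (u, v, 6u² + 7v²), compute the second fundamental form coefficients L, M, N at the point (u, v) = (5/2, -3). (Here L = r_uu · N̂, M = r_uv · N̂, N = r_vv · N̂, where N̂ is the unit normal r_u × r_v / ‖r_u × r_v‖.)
L = 12*sqrt(2665)/2665;  M = 0;  N = 14*sqrt(2665)/2665

Compute the unit normal N̂(u, v) = (-12*u/sqrt(144*u^2 + 196*v^2 + 1), -14*v/sqrt(144*u^2 + 196*v^2 + 1), 1/sqrt(144*u^2 + 196*v^2 + 1)), and the second partials r_uu, r_uv, r_vv. Take dot products:
  L(u, v) = r_uu · N̂ = 12/sqrt(144*u^2 + 196*v^2 + 1),
  M(u, v) = r_uv · N̂ = 0,
  N(u, v) = r_vv · N̂ = 14/sqrt(144*u^2 + 196*v^2 + 1).
Evaluating at (u, v) = (5/2, -3):
  L = 12*sqrt(2665)/2665, M = 0, N = 14*sqrt(2665)/2665.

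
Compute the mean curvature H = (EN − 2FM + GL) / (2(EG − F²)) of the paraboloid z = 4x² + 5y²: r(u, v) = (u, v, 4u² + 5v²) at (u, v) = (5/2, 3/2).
H = 2909*sqrt(626)/391876

With E = 64*u^2 + 1, F = 80*u*v, G = 100*v^2 + 1, L = 8/sqrt(64*u^2 + 100*v^2 + 1), M = 0, N = 10/sqrt(64*u^2 + 100*v^2 + 1), assemble
  H = (EN − 2FM + GL) / (2(EG − F²)) = (320*u^2 + 400*v^2 + 9)/(64*u^2 + 100*v^2 + 1)^(3/2).
At (u, v) = (5/2, 3/2): H = 2909*sqrt(626)/391876.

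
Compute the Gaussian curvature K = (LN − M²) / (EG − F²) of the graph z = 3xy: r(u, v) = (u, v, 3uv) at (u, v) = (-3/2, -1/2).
K = -36/2209

Coefficients of the first fundamental form: E = 9*v^2 + 1, F = 9*u*v, G = 9*u^2 + 1.
Coefficients of the second fundamental form: L = 0, M = 3/sqrt(9*u^2 + 9*v^2 + 1), N = 0.
Assemble K = (LN − M²)/(EG − F²) = -9/(81*u^4 + 162*u^2*v^2 + 18*u^2 + 81*v^4 + 18*v^2 + 1). At (u, v) = (-3/2, -1/2): K = -36/2209.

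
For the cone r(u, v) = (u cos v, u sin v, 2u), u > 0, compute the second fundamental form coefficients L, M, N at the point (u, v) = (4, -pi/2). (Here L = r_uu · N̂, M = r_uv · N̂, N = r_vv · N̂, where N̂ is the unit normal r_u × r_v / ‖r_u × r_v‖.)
L = 0;  M = 0;  N = 8*sqrt(5)/5

Compute the unit normal N̂(u, v) = (-2*sqrt(5)*u*cos(v)/(5*Abs(u)), -2*sqrt(5)*u*sin(v)/(5*Abs(u)), sqrt(5)*u/(5*Abs(u))), and the second partials r_uu, r_uv, r_vv. Take dot products:
  L(u, v) = r_uu · N̂ = 0,
  M(u, v) = r_uv · N̂ = 0,
  N(u, v) = r_vv · N̂ = 2*sqrt(5)*u^2/(5*Abs(u)).
Evaluating at (u, v) = (4, -pi/2):
  L = 0, M = 0, N = 8*sqrt(5)/5.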